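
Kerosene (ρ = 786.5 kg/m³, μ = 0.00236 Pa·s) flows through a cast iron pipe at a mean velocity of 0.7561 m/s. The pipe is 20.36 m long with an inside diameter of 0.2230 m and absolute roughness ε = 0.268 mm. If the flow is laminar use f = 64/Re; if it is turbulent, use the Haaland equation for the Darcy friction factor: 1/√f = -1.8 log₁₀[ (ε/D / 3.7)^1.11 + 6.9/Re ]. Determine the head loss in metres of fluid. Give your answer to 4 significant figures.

h_f ≈ 0.06371 m

Reynolds number Re = ρVD/μ = 786.5 · 0.7561 · 0.223 / 0.00236 = 5.619e+04.
Re > 4000 → turbulent. Relative roughness ε/D = 0.000268/0.223 = 0.0012. Haaland: 1/√f = -1.8 log₁₀[(0.0012/3.7)^1.11 + 6.9/5.619e+04] = -1.8 log₁₀[0.000134 + 0.000123] = 6.462, so f = 0.02395.
Darcy-Weisbach: ΔP = f(L/D)(ρV²/2) = 0.02395·(20.36/0.223)·(786.5·0.7561²/2) = 0.02395·91.3·224.8 = 491.5 Pa.
Head loss h_f = ΔP/(ρg) = 491.5/(786.5·9.81) = 0.06371 m.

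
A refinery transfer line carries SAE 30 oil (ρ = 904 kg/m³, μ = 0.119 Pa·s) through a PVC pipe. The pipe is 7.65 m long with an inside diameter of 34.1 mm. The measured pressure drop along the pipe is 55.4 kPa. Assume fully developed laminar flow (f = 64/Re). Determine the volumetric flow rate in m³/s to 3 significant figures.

For laminar flow, f = 64/Re with Re = ρVD/μ, so Darcy-Weisbach reduces to ΔP = 32μLV/D². Solving for V: V = ΔP·D²/(32μL) = 5.54e+04·(0.0341)²/(32·0.119·7.65) = 2.211 m/s.
Check: Re = ρVD/μ = 904·2.211·0.0341/0.119 = 572.8 < 2300, so the laminar assumption holds.
Q = V·A = 2.211·(π/4·0.0341²) = 0.00202 m³/s = 0.00202 m³/s.

Q ≈ 0.00202 m³/s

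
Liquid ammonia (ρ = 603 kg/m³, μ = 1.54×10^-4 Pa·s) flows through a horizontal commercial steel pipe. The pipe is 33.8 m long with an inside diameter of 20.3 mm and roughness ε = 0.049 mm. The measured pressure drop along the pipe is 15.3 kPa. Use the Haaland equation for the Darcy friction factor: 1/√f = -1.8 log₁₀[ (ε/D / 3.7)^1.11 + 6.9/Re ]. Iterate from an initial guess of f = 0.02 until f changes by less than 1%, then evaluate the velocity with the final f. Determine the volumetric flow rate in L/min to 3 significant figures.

Rearranging Darcy-Weisbach: V = √(2·ΔP·D/(f·L·ρ)). With ε/D = 4.9e-05/0.0203 = 0.00241, iterate starting from f = 0.02:
  f = 0.02 → V = √(2·1.53e+04·0.0203/(0.02·33.8·603)) = 1.234 m/s; Re = ρVD/μ = 9.812e+04; f → 0.02605
  f = 0.02605 → V = 1.082 m/s; Re = 8.597e+04; f → 0.02623
Converged (Δf/f < 1%). With the final f = 0.02623: V = √(2·1.53e+04·0.0203/(0.02623·33.8·603)) = 1.078 m/s.
Q = V·A = 1.078·(π/4·0.0203²) = 0.0003489 m³/s = 20.9 L/min.

Q ≈ 20.9 L/min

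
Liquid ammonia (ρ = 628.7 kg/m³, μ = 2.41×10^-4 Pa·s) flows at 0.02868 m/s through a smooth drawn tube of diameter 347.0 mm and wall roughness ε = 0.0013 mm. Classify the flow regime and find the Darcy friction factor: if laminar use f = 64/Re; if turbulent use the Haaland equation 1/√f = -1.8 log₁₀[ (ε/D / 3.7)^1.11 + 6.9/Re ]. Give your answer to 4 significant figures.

Re = ρVD/μ = 628.7·0.02868·0.347/0.000241 = 2.596e+04.
Re > 4000 → turbulent. ε/D = 1.3e-06/0.347 = 3.75e-06; Haaland: 1/√f = -1.8 log₁₀[2.22e-07 + 0.000266] = 6.435, so f = 0.02415.

f ≈ 0.02415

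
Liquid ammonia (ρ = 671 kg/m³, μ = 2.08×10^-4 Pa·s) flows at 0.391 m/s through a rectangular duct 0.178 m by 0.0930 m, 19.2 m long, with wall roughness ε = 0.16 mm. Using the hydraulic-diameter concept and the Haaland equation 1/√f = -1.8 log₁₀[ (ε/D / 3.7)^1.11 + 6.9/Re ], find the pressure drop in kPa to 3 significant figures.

Hydraulic diameter D_h = 4A/P = 4·(0.178·0.093)/(2·(0.178+0.093)) = 0.06622/0.542 = 0.1222 m.
Re = ρVD_h/μ = 671·0.391·0.1222/0.000208 = 1.541e+05.
ε/D_h = 0.00016/0.1222 = 0.00131; Haaland gives 1/√f = -1.8 log₁₀[0.000148+4.48e-05] = 6.688, so f = 0.02236.
ΔP = f(L/D_h)(ρV²/2) = 0.02236·19.2/0.1222·51.29 = 180.2 Pa.
ΔP = 0.180 kPa.

ΔP ≈ 0.180 kPa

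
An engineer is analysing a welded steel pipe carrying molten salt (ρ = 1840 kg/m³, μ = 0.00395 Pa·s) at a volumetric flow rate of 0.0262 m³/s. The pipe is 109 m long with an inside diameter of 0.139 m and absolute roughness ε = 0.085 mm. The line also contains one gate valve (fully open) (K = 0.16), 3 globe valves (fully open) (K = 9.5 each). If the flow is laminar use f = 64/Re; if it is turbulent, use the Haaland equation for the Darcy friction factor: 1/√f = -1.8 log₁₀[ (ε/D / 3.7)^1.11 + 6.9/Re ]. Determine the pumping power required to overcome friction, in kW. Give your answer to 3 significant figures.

P ≈ 3.20 kW

Cross-sectional area A = πD²/4 = π(0.139)²/4 = 0.01517 m²; mean velocity V = Q/A = 0.0262/0.01517 = 1.727 m/s.
Reynolds number Re = ρVD/μ = 1840 · 1.727 · 0.139 / 0.00395 = 1.118e+05.
Re > 4000 → turbulent. Relative roughness ε/D = 8.5e-05/0.139 = 0.000612. Haaland: 1/√f = -1.8 log₁₀[(0.000612/3.7)^1.11 + 6.9/1.118e+05] = -1.8 log₁₀[6.34e-05 + 6.17e-05] = 7.025, so f = 0.02026.
Total minor-loss coefficient ΣK = 1·0.16 + 3·9.5 = 28.7.
ΔP = [f·L/D + ΣK]·(ρV²/2) = [0.02026·109/0.139 + 28.7]·(1840·1.727²/2) = [15.89 + 28.7]·2743 = 1.222e+05 Pa.
Pumping power P = QΔP = 0.0262·1.222e+05 = 3201 W = 3.20 kW.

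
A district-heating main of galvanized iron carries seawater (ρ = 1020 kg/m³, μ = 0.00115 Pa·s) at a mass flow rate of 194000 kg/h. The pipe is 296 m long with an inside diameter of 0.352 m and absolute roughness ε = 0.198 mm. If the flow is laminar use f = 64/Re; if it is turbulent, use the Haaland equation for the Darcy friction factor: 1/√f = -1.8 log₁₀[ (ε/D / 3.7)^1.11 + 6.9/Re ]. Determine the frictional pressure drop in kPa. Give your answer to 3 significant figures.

ΔP ≈ 2.43 kPa

ṁ = 194000 kg/h = 194000/3600 = 53.89 kg/s.
A = πD²/4 = π(0.352)²/4 = 0.09731 m²; mean velocity V = ṁ/(ρA) = 53.89/(1020 · 0.09731) = 0.5429 m/s.
Reynolds number Re = ρVD/μ = 1020 · 0.5429 · 0.352 / 0.00115 = 1.695e+05.
Re > 4000 → turbulent. Relative roughness ε/D = 0.000198/0.352 = 0.000563. Haaland: 1/√f = -1.8 log₁₀[(0.000563/3.7)^1.11 + 6.9/1.695e+05] = -1.8 log₁₀[5.78e-05 + 4.07e-05] = 7.212, so f = 0.01923.
Darcy-Weisbach: ΔP = f(L/D)(ρV²/2) = 0.01923·(296/0.352)·(1020·0.5429²/2) = 0.01923·840.9·150.3 = 2430 Pa.
ΔP = 2430 Pa = 2.43 kPa.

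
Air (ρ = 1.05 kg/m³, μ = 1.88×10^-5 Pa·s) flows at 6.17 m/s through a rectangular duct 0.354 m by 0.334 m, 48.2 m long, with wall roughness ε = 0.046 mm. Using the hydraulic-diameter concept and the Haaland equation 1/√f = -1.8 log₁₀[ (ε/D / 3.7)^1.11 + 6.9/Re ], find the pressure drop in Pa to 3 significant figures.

Hydraulic diameter D_h = 4A/P = 4·(0.354·0.334)/(2·(0.354+0.334)) = 0.4729/1.376 = 0.3437 m.
Re = ρVD_h/μ = 1.05·6.17·0.3437/1.88e-05 = 1.184e+05.
ε/D_h = 4.6e-05/0.3437 = 0.000134; Haaland gives 1/√f = -1.8 log₁₀[1.17e-05+5.83e-05] = 7.479, so f = 0.01788.
ΔP = f(L/D_h)(ρV²/2) = 0.01788·48.2/0.3437·19.99 = 50.11 Pa.

ΔP ≈ 50.1 Pa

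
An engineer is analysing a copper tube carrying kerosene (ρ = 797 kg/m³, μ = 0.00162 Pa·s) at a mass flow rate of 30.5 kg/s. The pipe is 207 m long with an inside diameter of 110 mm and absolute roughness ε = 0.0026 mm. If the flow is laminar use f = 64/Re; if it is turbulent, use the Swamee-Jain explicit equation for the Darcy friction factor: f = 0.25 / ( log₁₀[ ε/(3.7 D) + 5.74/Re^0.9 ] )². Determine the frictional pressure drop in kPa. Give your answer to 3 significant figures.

ΔP ≈ 189 kPa

A = πD²/4 = π(0.11)²/4 = 0.009503 m²; mean velocity V = ṁ/(ρA) = 30.5/(797 · 0.009503) = 4.027 m/s.
Reynolds number Re = ρVD/μ = 797 · 4.027 · 0.11 / 0.00162 = 2.179e+05.
Re > 4000 → turbulent. Relative roughness ε/D = 2.6e-06/0.11 = 2.36e-05. Swamee-Jain: f = 0.25/(log₁₀[2.36e-05/3.7 + 5.74/2.179e+05^0.9])² = 0.25/(log₁₀[6.39e-06 + 9e-05])² = 0.25/(-4.016)² = 0.0155.
Darcy-Weisbach: ΔP = f(L/D)(ρV²/2) = 0.0155·(207/0.11)·(797·4.027²/2) = 0.0155·1882·6462 = 1.885e+05 Pa.
ΔP = 1.885e+05 Pa = 189 kPa.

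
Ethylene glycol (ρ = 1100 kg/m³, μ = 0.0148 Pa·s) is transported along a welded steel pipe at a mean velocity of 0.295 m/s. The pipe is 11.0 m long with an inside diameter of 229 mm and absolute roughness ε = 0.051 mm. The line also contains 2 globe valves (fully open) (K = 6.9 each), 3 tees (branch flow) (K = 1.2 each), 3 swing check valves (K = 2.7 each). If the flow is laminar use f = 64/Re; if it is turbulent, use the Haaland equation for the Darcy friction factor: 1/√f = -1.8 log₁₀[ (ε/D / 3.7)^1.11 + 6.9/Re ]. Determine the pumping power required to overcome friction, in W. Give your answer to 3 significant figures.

P ≈ 15.9 W

Reynolds number Re = ρVD/μ = 1100 · 0.295 · 0.229 / 0.0148 = 5021.
Re > 4000 → turbulent. Relative roughness ε/D = 5.1e-05/0.229 = 0.000223. Haaland: 1/√f = -1.8 log₁₀[(0.000223/3.7)^1.11 + 6.9/5021] = -1.8 log₁₀[2.07e-05 + 0.00137] = 5.14, so f = 0.03785.
Total minor-loss coefficient ΣK = 2·6.9 + 3·1.2 + 3·2.7 = 25.5.
ΔP = [f·L/D + ΣK]·(ρV²/2) = [0.03785·11/0.229 + 25.5]·(1100·0.295²/2) = [1.818 + 25.5]·47.86 = 1308 Pa.
Q = V·A = 0.295·0.04119 = 0.01215 m³/s.
Pumping power P = QΔP = 0.01215·1308 = 15.89 W = 15.9 W.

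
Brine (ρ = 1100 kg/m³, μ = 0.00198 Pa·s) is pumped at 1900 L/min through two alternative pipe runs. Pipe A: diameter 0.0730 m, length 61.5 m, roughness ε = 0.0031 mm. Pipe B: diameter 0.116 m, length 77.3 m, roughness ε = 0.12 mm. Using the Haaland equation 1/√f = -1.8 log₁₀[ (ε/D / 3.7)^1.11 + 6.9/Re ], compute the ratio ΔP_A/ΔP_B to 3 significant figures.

ΔP_A/ΔP_B ≈ 5.60

Pipe A: V = Q/A = 0.03167/0.004185 = 7.566 m/s; Re = 3.068e+05; ε/D = 4.25e-05; Haaland → f = 0.01466; ΔP_A = f(L/D)(ρV²/2) = 3.888e+05 Pa.
Pipe B: V = Q/A = 0.03167/0.01057 = 2.996 m/s; Re = 1.931e+05; ε/D = 0.00103; Haaland → f = 0.02109; ΔP_B = f(L/D)(ρV²/2) = 6.939e+04 Pa.
ΔP_A/ΔP_B = 3.888e+05/6.939e+04 = 5.60.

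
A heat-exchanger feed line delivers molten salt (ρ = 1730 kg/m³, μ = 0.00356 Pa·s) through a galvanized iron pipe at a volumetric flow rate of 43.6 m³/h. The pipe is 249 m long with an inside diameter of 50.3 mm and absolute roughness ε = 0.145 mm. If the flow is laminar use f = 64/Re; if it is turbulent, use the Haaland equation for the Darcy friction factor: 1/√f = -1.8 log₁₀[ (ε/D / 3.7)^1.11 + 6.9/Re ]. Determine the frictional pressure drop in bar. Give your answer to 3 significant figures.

Q = 43.6 m³/h = 43.6/3600 = 0.01211 m³/s.
Cross-sectional area A = πD²/4 = π(0.0503)²/4 = 0.001987 m²; mean velocity V = Q/A = 0.01211/0.001987 = 6.095 m/s.
Reynolds number Re = ρVD/μ = 1730 · 6.095 · 0.0503 / 0.00356 = 1.49e+05.
Re > 4000 → turbulent. Relative roughness ε/D = 0.000145/0.0503 = 0.00288. Haaland: 1/√f = -1.8 log₁₀[(0.00288/3.7)^1.11 + 6.9/1.49e+05] = -1.8 log₁₀[0.000355 + 4.63e-05] = 6.115, so f = 0.02675.
Darcy-Weisbach: ΔP = f(L/D)(ρV²/2) = 0.02675·(249/0.0503)·(1730·6.095²/2) = 0.02675·4950·3.213e+04 = 4.254e+06 Pa.
ΔP = 4.254e+06 Pa = 42.5 bar.

ΔP ≈ 42.5 bar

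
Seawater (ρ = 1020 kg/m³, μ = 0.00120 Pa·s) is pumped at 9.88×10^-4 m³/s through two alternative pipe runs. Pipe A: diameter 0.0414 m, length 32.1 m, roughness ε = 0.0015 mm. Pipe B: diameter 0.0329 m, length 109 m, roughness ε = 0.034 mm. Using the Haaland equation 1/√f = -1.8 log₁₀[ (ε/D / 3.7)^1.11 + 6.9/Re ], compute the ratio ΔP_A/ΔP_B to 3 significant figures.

ΔP_A/ΔP_B ≈ 0.0891

Pipe A: V = Q/A = 0.000988/0.001346 = 0.7339 m/s; Re = 2.583e+04; ε/D = 3.62e-05; Haaland → f = 0.02423; ΔP_A = f(L/D)(ρV²/2) = 5162 Pa.
Pipe B: V = Q/A = 0.000988/0.0008501 = 1.162 m/s; Re = 3.25e+04; ε/D = 0.00103; Haaland → f = 0.02538; ΔP_B = f(L/D)(ρV²/2) = 5.793e+04 Pa.
ΔP_A/ΔP_B = 5162/5.793e+04 = 0.0891.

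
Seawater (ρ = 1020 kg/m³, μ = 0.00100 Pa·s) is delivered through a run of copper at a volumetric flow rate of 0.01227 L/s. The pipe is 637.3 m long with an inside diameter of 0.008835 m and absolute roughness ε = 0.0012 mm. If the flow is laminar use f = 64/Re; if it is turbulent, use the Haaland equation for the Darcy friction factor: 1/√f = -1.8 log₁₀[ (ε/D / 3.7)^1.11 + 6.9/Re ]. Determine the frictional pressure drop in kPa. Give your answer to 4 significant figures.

ΔP ≈ 52.29 kPa

Q = 0.01227 L/s = 0.01227/1000 = 1.227e-05 m³/s.
Cross-sectional area A = πD²/4 = π(0.008835)²/4 = 6.131e-05 m²; mean velocity V = Q/A = 1.227e-05/6.131e-05 = 0.2001 m/s.
Reynolds number Re = ρVD/μ = 1020 · 0.2001 · 0.008835 / 0.001 = 1804.
Re < 2300 → laminar flow, so f = 64/Re = 64/1804 = 0.03548 (the turbulent correlation is not needed).
Darcy-Weisbach: ΔP = f(L/D)(ρV²/2) = 0.03548·(637.3/0.008835)·(1020·0.2001²/2) = 0.03548·7.213e+04·20.43 = 5.229e+04 Pa.
ΔP = 5.229e+04 Pa = 52.29 kPa.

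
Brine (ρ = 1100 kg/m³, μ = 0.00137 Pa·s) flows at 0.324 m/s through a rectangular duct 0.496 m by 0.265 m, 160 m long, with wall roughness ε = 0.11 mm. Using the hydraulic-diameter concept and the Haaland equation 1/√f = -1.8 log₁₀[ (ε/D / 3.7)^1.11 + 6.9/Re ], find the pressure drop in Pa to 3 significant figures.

ΔP ≈ 524 Pa

Hydraulic diameter D_h = 4A/P = 4·(0.496·0.265)/(2·(0.496+0.265)) = 0.5258/1.522 = 0.3454 m.
Re = ρVD_h/μ = 1100·0.324·0.3454/0.00137 = 8.986e+04.
ε/D_h = 0.00011/0.3454 = 0.000318; Haaland gives 1/√f = -1.8 log₁₀[3.07e-05+7.68e-05] = 7.143, so f = 0.0196.
ΔP = f(L/D_h)(ρV²/2) = 0.0196·160/0.3454·57.74 = 524.1 Pa.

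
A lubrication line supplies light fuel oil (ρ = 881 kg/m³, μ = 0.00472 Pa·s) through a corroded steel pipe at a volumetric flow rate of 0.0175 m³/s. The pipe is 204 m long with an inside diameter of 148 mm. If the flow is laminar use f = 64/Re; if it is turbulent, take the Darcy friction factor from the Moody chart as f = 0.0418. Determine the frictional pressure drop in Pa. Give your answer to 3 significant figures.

ΔP ≈ 26300 Pa

Cross-sectional area A = πD²/4 = π(0.148)²/4 = 0.0172 m²; mean velocity V = Q/A = 0.0175/0.0172 = 1.017 m/s.
Reynolds number Re = ρVD/μ = 881 · 1.017 · 0.148 / 0.00472 = 2.81e+04.
Re > 4000 → turbulent; use the Moody-chart value f = 0.0418.
Darcy-Weisbach: ΔP = f(L/D)(ρV²/2) = 0.0418·(204/0.148)·(881·1.017²/2) = 0.0418·1378·455.8 = 2.626e+04 Pa.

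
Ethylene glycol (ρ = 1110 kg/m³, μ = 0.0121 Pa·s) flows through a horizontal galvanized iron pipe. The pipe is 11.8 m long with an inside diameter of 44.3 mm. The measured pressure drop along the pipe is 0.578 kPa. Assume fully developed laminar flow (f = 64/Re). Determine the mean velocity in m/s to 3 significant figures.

V ≈ 0.248 m/s

For laminar flow, f = 64/Re with Re = ρVD/μ, so Darcy-Weisbach reduces to ΔP = 32μLV/D². Solving for V: V = ΔP·D²/(32μL) = 578·(0.0443)²/(32·0.0121·11.8) = 0.2483 m/s.
Check: Re = ρVD/μ = 1110·0.2483·0.0443/0.0121 = 1009 < 2300, so the laminar assumption holds.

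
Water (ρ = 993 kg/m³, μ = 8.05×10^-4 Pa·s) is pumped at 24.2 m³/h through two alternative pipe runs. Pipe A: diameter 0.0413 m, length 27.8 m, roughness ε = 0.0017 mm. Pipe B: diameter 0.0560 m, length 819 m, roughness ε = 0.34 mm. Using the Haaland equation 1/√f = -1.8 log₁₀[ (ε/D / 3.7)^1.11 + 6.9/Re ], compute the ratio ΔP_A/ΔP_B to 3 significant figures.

ΔP_A/ΔP_B ≈ 0.0719

Pipe A: V = Q/A = 0.006722/0.00134 = 5.018 m/s; Re = 2.556e+05; ε/D = 4.12e-05; Haaland → f = 0.0151; ΔP_A = f(L/D)(ρV²/2) = 1.271e+05 Pa.
Pipe B: V = Q/A = 0.006722/0.002463 = 2.729 m/s; Re = 1.885e+05; ε/D = 0.00607; Haaland → f = 0.0327; ΔP_B = f(L/D)(ρV²/2) = 1.769e+06 Pa.
ΔP_A/ΔP_B = 1.271e+05/1.769e+06 = 0.0719.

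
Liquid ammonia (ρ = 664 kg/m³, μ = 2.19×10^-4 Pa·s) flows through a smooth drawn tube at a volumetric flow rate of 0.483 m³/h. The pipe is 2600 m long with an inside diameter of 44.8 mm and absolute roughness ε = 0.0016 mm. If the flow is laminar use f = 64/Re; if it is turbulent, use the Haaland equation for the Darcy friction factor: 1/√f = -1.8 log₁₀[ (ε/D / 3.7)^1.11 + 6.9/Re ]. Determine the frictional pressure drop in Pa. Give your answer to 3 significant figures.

Q = 0.483 m³/h = 0.483/3600 = 0.0001342 m³/s.
Cross-sectional area A = πD²/4 = π(0.0448)²/4 = 0.001576 m²; mean velocity V = Q/A = 0.0001342/0.001576 = 0.08511 m/s.
Reynolds number Re = ρVD/μ = 664 · 0.08511 · 0.0448 / 0.000219 = 1.156e+04.
Re > 4000 → turbulent. Relative roughness ε/D = 1.6e-06/0.0448 = 3.57e-05. Haaland: 1/√f = -1.8 log₁₀[(3.57e-05/3.7)^1.11 + 6.9/1.156e+04] = -1.8 log₁₀[2.71e-06 + 0.000597] = 5.8, so f = 0.02973.
Darcy-Weisbach: ΔP = f(L/D)(ρV²/2) = 0.02973·(2600/0.0448)·(664·0.08511²/2) = 0.02973·5.804e+04·2.405 = 4149 Pa.

ΔP ≈ 4150 Pa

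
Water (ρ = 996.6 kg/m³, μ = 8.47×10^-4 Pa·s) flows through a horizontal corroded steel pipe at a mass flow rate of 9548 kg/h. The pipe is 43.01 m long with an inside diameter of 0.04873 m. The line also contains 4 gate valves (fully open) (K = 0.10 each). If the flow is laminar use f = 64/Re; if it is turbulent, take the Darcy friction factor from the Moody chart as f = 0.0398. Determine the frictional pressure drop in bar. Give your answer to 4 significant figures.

ΔP ≈ 0.3605 bar

ṁ = 9548 kg/h = 9548/3600 = 2.652 kg/s.
A = πD²/4 = π(0.04873)²/4 = 0.001865 m²; mean velocity V = ṁ/(ρA) = 2.652/(996.6 · 0.001865) = 1.427 m/s.
Reynolds number Re = ρVD/μ = 996.6 · 1.427 · 0.04873 / 0.000847 = 8.182e+04.
Re > 4000 → turbulent; use the Moody-chart value f = 0.0398.
Total minor-loss coefficient ΣK = 4·0.1 = 0.4.
ΔP = [f·L/D + ΣK]·(ρV²/2) = [0.0398·43.01/0.04873 + 0.4]·(996.6·1.427²/2) = [35.13 + 0.4]·1015 = 3.605e+04 Pa.
ΔP = 3.605e+04 Pa = 0.3605 bar.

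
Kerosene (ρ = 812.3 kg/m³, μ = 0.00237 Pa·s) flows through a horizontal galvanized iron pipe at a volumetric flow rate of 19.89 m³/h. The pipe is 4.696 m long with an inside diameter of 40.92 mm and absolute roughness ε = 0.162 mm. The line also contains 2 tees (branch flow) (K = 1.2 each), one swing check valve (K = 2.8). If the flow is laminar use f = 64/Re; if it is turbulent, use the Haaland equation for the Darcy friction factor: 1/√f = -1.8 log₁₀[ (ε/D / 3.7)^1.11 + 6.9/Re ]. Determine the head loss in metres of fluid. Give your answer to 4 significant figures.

h_f ≈ 7.777 m

Q = 19.89 m³/h = 19.89/3600 = 0.005525 m³/s.
Cross-sectional area A = πD²/4 = π(0.04092)²/4 = 0.001315 m²; mean velocity V = Q/A = 0.005525/0.001315 = 4.201 m/s.
Reynolds number Re = ρVD/μ = 812.3 · 4.201 · 0.04092 / 0.00237 = 5.892e+04.
Re > 4000 → turbulent. Relative roughness ε/D = 0.000162/0.04092 = 0.00396. Haaland: 1/√f = -1.8 log₁₀[(0.00396/3.7)^1.11 + 6.9/5.892e+04] = -1.8 log₁₀[0.000504 + 0.000117] = 5.772, so f = 0.03002.
Total minor-loss coefficient ΣK = 2·1.2 + 1·2.8 = 5.2.
ΔP = [f·L/D + ΣK]·(ρV²/2) = [0.03002·4.696/0.04092 + 5.2]·(812.3·4.201²/2) = [3.445 + 5.2]·7169 = 6.197e+04 Pa.
Head loss h_f = ΔP/(ρg) = 6.197e+04/(812.3·9.81) = 7.777 m.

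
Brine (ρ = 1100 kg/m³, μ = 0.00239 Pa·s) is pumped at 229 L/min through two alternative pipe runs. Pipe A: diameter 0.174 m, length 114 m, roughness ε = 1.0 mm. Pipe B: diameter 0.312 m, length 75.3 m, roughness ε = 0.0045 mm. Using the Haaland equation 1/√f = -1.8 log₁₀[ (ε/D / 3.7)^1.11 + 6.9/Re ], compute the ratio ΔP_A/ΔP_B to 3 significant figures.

ΔP_A/ΔP_B ≈ 30.6

Pipe A: V = Q/A = 0.003817/0.02378 = 0.1605 m/s; Re = 1.285e+04; ε/D = 0.00575; Haaland → f = 0.03705; ΔP_A = f(L/D)(ρV²/2) = 343.9 Pa.
Pipe B: V = Q/A = 0.003817/0.07645 = 0.04992 m/s; Re = 7169; ε/D = 1.44e-05; Haaland → f = 0.03393; ΔP_B = f(L/D)(ρV²/2) = 11.22 Pa.
ΔP_A/ΔP_B = 343.9/11.22 = 30.6.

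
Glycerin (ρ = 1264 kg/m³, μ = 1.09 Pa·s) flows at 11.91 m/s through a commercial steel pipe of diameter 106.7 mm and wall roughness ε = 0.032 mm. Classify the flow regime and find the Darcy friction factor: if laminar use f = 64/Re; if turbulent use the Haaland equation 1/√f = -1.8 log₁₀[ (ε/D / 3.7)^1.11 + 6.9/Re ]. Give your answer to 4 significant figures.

Re = ρVD/μ = 1264·11.91·0.1067/1.09 = 1474.
Re < 2300 → laminar, so f = 64/Re = 0.04343 (roughness is irrelevant in laminar flow).

f ≈ 0.04343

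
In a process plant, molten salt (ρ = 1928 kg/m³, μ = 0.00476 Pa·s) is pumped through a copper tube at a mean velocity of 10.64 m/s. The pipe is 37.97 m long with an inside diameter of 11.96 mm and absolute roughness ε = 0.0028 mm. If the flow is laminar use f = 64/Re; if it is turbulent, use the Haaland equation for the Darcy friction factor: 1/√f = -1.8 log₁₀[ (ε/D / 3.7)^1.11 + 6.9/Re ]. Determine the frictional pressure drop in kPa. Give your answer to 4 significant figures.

ΔP ≈ 7376 kPa

Reynolds number Re = ρVD/μ = 1928 · 10.64 · 0.01196 / 0.00476 = 5.154e+04.
Re > 4000 → turbulent. Relative roughness ε/D = 2.8e-06/0.01196 = 0.000234. Haaland: 1/√f = -1.8 log₁₀[(0.000234/3.7)^1.11 + 6.9/5.154e+04] = -1.8 log₁₀[2.18e-05 + 0.000134] = 6.854, so f = 0.02129.
Darcy-Weisbach: ΔP = f(L/D)(ρV²/2) = 0.02129·(37.97/0.01196)·(1928·10.64²/2) = 0.02129·3175·1.091e+05 = 7.376e+06 Pa.
ΔP = 7.376e+06 Pa = 7376 kPa.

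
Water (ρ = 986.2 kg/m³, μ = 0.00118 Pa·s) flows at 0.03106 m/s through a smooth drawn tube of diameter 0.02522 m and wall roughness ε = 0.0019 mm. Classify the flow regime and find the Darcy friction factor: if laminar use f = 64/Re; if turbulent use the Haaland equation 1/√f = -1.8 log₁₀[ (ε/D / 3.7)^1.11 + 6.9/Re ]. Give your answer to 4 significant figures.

Re = ρVD/μ = 986.2·0.03106·0.02522/0.00118 = 654.7.
Re < 2300 → laminar, so f = 64/Re = 0.09776 (roughness is irrelevant in laminar flow).

f ≈ 0.09776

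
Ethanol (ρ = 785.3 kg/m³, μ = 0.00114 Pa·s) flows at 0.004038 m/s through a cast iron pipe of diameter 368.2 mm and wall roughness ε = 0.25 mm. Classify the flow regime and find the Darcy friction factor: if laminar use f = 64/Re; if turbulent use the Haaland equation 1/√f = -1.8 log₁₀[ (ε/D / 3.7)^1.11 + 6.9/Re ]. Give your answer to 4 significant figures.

f ≈ 0.06249

Re = ρVD/μ = 785.3·0.004038·0.3682/0.00114 = 1024.
Re < 2300 → laminar, so f = 64/Re = 0.06249 (roughness is irrelevant in laminar flow).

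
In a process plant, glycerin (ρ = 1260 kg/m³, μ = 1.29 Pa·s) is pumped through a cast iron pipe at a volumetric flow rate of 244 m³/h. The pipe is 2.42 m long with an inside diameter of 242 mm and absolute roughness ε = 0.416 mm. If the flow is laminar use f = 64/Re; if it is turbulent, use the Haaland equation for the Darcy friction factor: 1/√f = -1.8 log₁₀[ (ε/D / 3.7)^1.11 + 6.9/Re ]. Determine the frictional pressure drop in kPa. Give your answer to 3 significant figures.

Q = 244 m³/h = 244/3600 = 0.06778 m³/s.
Cross-sectional area A = πD²/4 = π(0.242)²/4 = 0.046 m²; mean velocity V = Q/A = 0.06778/0.046 = 1.474 m/s.
Reynolds number Re = ρVD/μ = 1260 · 1.474 · 0.242 / 1.29 = 348.3.
Re < 2300 → laminar flow, so f = 64/Re = 64/348.3 = 0.1837 (the turbulent correlation is not needed).
Darcy-Weisbach: ΔP = f(L/D)(ρV²/2) = 0.1837·(2.42/0.242)·(1260·1.474²/2) = 0.1837·10·1368 = 2514 Pa.
ΔP = 2514 Pa = 2.51 kPa.

ΔP ≈ 2.51 kPa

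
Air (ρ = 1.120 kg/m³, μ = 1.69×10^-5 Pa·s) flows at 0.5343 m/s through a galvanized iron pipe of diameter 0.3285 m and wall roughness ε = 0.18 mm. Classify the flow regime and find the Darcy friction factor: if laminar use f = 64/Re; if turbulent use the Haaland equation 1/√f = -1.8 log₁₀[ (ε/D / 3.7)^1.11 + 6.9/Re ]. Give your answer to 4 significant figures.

Re = ρVD/μ = 1.12·0.5343·0.3285/1.69e-05 = 1.163e+04.
Re > 4000 → turbulent. ε/D = 0.00018/0.3285 = 0.000548; Haaland: 1/√f = -1.8 log₁₀[5.61e-05 + 0.000593] = 5.738, so f = 0.03038.

f ≈ 0.03038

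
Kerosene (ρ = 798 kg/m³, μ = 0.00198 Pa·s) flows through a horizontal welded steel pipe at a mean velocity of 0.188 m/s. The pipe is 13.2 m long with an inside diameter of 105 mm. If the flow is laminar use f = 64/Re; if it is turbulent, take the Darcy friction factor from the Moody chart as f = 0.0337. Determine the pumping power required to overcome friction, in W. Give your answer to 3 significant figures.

Reynolds number Re = ρVD/μ = 798 · 0.188 · 0.105 / 0.00198 = 7956.
Re > 4000 → turbulent; use the Moody-chart value f = 0.0337.
Darcy-Weisbach: ΔP = f(L/D)(ρV²/2) = 0.0337·(13.2/0.105)·(798·0.188²/2) = 0.0337·125.7·14.1 = 59.75 Pa.
Q = V·A = 0.188·0.008659 = 0.001628 m³/s.
Pumping power P = QΔP = 0.001628·59.75 = 0.09726 W = 0.0973 W.

P ≈ 0.0973 W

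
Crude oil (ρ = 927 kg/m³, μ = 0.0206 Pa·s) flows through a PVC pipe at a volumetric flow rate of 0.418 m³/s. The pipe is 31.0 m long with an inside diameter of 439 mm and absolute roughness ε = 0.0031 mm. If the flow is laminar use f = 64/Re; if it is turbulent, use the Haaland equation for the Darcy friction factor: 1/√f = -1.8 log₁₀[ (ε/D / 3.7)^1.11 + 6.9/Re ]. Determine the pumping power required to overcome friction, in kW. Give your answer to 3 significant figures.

P ≈ 2.12 kW

Cross-sectional area A = πD²/4 = π(0.439)²/4 = 0.1514 m²; mean velocity V = Q/A = 0.418/0.1514 = 2.762 m/s.
Reynolds number Re = ρVD/μ = 927 · 2.762 · 0.439 / 0.0206 = 5.455e+04.
Re > 4000 → turbulent. Relative roughness ε/D = 3.1e-06/0.439 = 7.06e-06. Haaland: 1/√f = -1.8 log₁₀[(7.06e-06/3.7)^1.11 + 6.9/5.455e+04] = -1.8 log₁₀[4.48e-07 + 0.000126] = 7.014, so f = 0.02033.
Darcy-Weisbach: ΔP = f(L/D)(ρV²/2) = 0.02033·(31/0.439)·(927·2.762²/2) = 0.02033·70.62·3535 = 5074 Pa.
Pumping power P = QΔP = 0.418·5074 = 2121 W = 2.12 kW.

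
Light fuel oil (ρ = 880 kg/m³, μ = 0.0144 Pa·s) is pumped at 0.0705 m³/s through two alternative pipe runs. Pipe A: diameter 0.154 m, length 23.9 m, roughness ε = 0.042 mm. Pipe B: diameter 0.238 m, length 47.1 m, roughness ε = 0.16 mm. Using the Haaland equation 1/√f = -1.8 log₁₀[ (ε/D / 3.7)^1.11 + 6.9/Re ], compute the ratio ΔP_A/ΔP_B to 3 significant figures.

ΔP_A/ΔP_B ≈ 3.94

Pipe A: V = Q/A = 0.0705/0.01863 = 3.785 m/s; Re = 3.562e+04; ε/D = 0.000273; Haaland → f = 0.02306; ΔP_A = f(L/D)(ρV²/2) = 2.256e+04 Pa.
Pipe B: V = Q/A = 0.0705/0.04449 = 1.585 m/s; Re = 2.305e+04; ε/D = 0.000672; Haaland → f = 0.0262; ΔP_B = f(L/D)(ρV²/2) = 5730 Pa.
ΔP_A/ΔP_B = 2.256e+04/5730 = 3.94.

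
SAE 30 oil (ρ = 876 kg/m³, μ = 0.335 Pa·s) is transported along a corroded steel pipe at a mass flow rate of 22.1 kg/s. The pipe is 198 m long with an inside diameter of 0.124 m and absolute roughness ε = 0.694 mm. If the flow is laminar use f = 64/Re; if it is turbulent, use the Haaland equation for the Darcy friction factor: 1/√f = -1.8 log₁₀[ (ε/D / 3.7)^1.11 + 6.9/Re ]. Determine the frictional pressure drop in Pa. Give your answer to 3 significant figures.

A = πD²/4 = π(0.124)²/4 = 0.01208 m²; mean velocity V = ṁ/(ρA) = 22.1/(876 · 0.01208) = 2.089 m/s.
Reynolds number Re = ρVD/μ = 876 · 2.089 · 0.124 / 0.335 = 677.4.
Re < 2300 → laminar flow, so f = 64/Re = 64/677.4 = 0.09448 (the turbulent correlation is not needed).
Darcy-Weisbach: ΔP = f(L/D)(ρV²/2) = 0.09448·(198/0.124)·(876·2.089²/2) = 0.09448·1597·1912 = 2.884e+05 Pa.

ΔP ≈ 288000 Pa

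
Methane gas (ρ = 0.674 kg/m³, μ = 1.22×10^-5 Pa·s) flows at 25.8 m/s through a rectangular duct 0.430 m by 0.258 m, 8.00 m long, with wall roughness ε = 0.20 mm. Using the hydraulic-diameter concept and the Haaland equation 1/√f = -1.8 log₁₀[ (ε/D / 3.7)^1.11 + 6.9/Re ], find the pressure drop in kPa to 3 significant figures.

ΔP ≈ 0.102 kPa

Hydraulic diameter D_h = 4A/P = 4·(0.43·0.258)/(2·(0.43+0.258)) = 0.4438/1.376 = 0.3225 m.
Re = ρVD_h/μ = 0.674·25.8·0.3225/1.22e-05 = 4.597e+05.
ε/D_h = 0.0002/0.3225 = 0.00062; Haaland gives 1/√f = -1.8 log₁₀[6.44e-05+1.5e-05] = 7.38, so f = 0.01836.
ΔP = f(L/D_h)(ρV²/2) = 0.01836·8/0.3225·224.3 = 102.2 Pa.
ΔP = 0.102 kPa.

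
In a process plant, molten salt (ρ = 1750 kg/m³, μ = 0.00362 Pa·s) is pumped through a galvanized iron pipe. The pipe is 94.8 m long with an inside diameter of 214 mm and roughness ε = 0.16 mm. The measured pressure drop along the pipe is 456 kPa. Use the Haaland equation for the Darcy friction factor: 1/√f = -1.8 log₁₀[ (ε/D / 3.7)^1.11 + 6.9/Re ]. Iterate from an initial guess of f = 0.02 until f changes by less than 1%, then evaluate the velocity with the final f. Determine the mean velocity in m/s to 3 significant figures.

V ≈ 7.92 m/s

Rearranging Darcy-Weisbach: V = √(2·ΔP·D/(f·L·ρ)). With ε/D = 0.00016/0.214 = 0.000748, iterate starting from f = 0.02:
  f = 0.02 → V = √(2·4.56e+05·0.214/(0.02·94.8·1750)) = 7.669 m/s; Re = ρVD/μ = 7.934e+05; f → 0.01876
  f = 0.01876 → V = 7.918 m/s; Re = 8.191e+05; f → 0.01875
Converged (Δf/f < 1%). With the final f = 0.01875: V = √(2·4.56e+05·0.214/(0.01875·94.8·1750)) = 7.921 m/s.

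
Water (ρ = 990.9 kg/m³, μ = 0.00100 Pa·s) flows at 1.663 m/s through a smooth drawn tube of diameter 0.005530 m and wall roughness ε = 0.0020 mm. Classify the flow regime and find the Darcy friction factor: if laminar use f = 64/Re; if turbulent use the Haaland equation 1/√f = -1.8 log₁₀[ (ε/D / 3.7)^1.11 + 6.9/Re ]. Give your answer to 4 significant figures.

f ≈ 0.03210

Re = ρVD/μ = 990.9·1.663·0.00553/0.001 = 9113.
Re > 4000 → turbulent. ε/D = 2e-06/0.00553 = 0.000362; Haaland: 1/√f = -1.8 log₁₀[3.54e-05 + 0.000757] = 5.582, so f = 0.0321.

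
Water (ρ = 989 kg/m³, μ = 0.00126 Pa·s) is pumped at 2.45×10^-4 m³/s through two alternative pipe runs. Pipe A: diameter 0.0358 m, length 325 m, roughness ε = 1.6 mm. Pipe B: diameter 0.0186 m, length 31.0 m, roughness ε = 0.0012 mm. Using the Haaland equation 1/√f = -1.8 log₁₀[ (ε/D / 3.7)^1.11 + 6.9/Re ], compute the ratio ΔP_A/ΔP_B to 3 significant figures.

Pipe A: V = Q/A = 0.000245/0.001007 = 0.2434 m/s; Re = 6839; ε/D = 0.0447; Haaland → f = 0.07178; ΔP_A = f(L/D)(ρV²/2) = 1.909e+04 Pa.
Pipe B: V = Q/A = 0.000245/0.0002717 = 0.9017 m/s; Re = 1.316e+04; ε/D = 6.45e-05; Haaland → f = 0.02875; ΔP_B = f(L/D)(ρV²/2) = 1.927e+04 Pa.
ΔP_A/ΔP_B = 1.909e+04/1.927e+04 = 0.991.

ΔP_A/ΔP_B ≈ 0.991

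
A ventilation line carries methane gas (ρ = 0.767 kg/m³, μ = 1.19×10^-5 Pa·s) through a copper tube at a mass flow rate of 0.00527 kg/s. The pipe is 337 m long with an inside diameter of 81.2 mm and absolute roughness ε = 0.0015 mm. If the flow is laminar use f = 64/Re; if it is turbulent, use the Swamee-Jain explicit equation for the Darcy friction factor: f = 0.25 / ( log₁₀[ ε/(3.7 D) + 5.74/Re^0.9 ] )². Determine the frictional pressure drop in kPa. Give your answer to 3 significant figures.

A = πD²/4 = π(0.0812)²/4 = 0.005178 m²; mean velocity V = ṁ/(ρA) = 0.00527/(0.767 · 0.005178) = 1.327 m/s.
Reynolds number Re = ρVD/μ = 0.767 · 1.327 · 0.0812 / 1.19e-05 = 6944.
Re > 4000 → turbulent. Relative roughness ε/D = 1.5e-06/0.0812 = 1.85e-05. Swamee-Jain: f = 0.25/(log₁₀[1.85e-05/3.7 + 5.74/6944^0.9])² = 0.25/(log₁₀[4.99e-06 + 0.002])² = 0.25/(-2.697)² = 0.03436.
Darcy-Weisbach: ΔP = f(L/D)(ρV²/2) = 0.03436·(337/0.0812)·(0.767·1.327²/2) = 0.03436·4150·0.6751 = 96.27 Pa.
ΔP = 96.27 Pa = 0.0963 kPa.

ΔP ≈ 0.0963 kPa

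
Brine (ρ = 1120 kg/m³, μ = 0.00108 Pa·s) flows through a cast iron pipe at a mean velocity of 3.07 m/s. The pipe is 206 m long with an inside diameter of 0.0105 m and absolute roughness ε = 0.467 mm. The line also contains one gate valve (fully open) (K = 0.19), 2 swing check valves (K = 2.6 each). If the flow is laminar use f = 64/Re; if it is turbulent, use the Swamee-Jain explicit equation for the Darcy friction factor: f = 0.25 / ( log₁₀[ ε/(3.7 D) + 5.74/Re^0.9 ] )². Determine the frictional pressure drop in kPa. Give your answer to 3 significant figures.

Reynolds number Re = ρVD/μ = 1120 · 3.07 · 0.0105 / 0.00108 = 3.343e+04.
Re > 4000 → turbulent. Relative roughness ε/D = 0.000467/0.0105 = 0.0445. Swamee-Jain: f = 0.25/(log₁₀[0.0445/3.7 + 5.74/3.343e+04^0.9])² = 0.25/(log₁₀[0.012 + 0.000487])² = 0.25/(-1.903)² = 0.06905.
Total minor-loss coefficient ΣK = 1·0.19 + 2·2.6 = 5.39.
ΔP = [f·L/D + ΣK]·(ρV²/2) = [0.06905·206/0.0105 + 5.39]·(1120·3.07²/2) = [1355 + 5.39]·5278 = 7.178e+06 Pa.
ΔP = 7.178e+06 Pa = 7180 kPa.

ΔP ≈ 7180 kPa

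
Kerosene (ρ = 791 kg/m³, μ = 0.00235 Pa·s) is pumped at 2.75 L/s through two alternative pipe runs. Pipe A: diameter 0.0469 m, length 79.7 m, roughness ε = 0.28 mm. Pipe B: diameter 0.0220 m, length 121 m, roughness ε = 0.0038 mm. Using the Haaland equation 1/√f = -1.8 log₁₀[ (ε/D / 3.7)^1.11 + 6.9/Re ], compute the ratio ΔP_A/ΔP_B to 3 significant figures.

Pipe A: V = Q/A = 0.00275/0.001728 = 1.592 m/s; Re = 2.513e+04; ε/D = 0.00597; Haaland → f = 0.03498; ΔP_A = f(L/D)(ρV²/2) = 5.957e+04 Pa.
Pipe B: V = Q/A = 0.00275/0.0003801 = 7.234 m/s; Re = 5.357e+04; ε/D = 0.000173; Haaland → f = 0.02093; ΔP_B = f(L/D)(ρV²/2) = 2.382e+06 Pa.
ΔP_A/ΔP_B = 5.957e+04/2.382e+06 = 0.0250.

ΔP_A/ΔP_B ≈ 0.0250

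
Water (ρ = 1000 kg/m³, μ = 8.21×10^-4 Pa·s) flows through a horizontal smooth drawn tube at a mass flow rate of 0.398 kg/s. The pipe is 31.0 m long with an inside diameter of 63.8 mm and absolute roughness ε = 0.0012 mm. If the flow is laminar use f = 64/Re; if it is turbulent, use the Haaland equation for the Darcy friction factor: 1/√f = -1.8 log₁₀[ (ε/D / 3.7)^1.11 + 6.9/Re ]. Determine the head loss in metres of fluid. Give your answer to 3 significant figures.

h_f ≈ 0.0120 m

A = πD²/4 = π(0.0638)²/4 = 0.003197 m²; mean velocity V = ṁ/(ρA) = 0.398/(1000 · 0.003197) = 0.1245 m/s.
Reynolds number Re = ρVD/μ = 1000 · 0.1245 · 0.0638 / 0.000821 = 9675.
Re > 4000 → turbulent. Relative roughness ε/D = 1.2e-06/0.0638 = 1.88e-05. Haaland: 1/√f = -1.8 log₁₀[(1.88e-05/3.7)^1.11 + 6.9/9675] = -1.8 log₁₀[1.33e-06 + 0.000713] = 5.663, so f = 0.03118.
Darcy-Weisbach: ΔP = f(L/D)(ρV²/2) = 0.03118·(31/0.0638)·(1000·0.1245²/2) = 0.03118·485.9·7.749 = 117.4 Pa.
Head loss h_f = ΔP/(ρg) = 117.4/(1000·9.81) = 0.0120 m.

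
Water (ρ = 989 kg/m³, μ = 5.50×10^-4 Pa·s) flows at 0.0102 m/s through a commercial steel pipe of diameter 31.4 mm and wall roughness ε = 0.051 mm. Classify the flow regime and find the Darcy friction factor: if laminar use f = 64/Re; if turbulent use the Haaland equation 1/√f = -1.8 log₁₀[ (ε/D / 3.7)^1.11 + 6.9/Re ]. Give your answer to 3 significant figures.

f ≈ 0.111

Re = ρVD/μ = 989·0.0102·0.0314/0.00055 = 575.9.
Re < 2300 → laminar, so f = 64/Re = 0.1111 (roughness is irrelevant in laminar flow).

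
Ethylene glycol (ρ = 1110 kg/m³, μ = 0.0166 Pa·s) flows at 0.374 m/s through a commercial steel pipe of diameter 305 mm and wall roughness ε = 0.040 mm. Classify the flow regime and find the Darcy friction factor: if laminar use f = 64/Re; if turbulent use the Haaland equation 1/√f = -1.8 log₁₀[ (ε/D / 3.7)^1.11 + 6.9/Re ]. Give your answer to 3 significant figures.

f ≈ 0.0334

Re = ρVD/μ = 1110·0.374·0.305/0.0166 = 7628.
Re > 4000 → turbulent. ε/D = 4e-05/0.305 = 0.000131; Haaland: 1/√f = -1.8 log₁₀[1.15e-05 + 0.000905] = 5.469, so f = 0.03344.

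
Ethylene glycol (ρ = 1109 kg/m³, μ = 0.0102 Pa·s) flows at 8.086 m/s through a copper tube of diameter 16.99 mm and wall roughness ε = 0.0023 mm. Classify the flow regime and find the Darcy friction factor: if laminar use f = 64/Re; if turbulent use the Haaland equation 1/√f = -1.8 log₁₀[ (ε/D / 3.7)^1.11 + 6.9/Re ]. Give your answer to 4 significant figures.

f ≈ 0.02793

Re = ρVD/μ = 1109·8.086·0.01699/0.0102 = 1.494e+04.
Re > 4000 → turbulent. ε/D = 2.3e-06/0.01699 = 0.000135; Haaland: 1/√f = -1.8 log₁₀[1.19e-05 + 0.000462] = 5.984, so f = 0.02793.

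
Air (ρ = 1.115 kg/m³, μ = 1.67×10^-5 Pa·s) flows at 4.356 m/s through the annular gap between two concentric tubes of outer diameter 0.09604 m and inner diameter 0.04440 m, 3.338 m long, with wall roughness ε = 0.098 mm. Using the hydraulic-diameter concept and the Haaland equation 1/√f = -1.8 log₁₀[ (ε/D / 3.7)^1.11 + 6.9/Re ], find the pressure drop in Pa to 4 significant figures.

Hydraulic diameter D_h = 4A/P = D_o - D_i = 0.09604 - 0.0444 = 0.05164 m.
Re = ρVD_h/μ = 1.115·4.356·0.05164/1.67e-05 = 1.502e+04.
ε/D_h = 9.8e-05/0.05164 = 0.0019; Haaland gives 1/√f = -1.8 log₁₀[0.000223+0.000459] = 5.699, so f = 0.03079.
ΔP = f(L/D_h)(ρV²/2) = 0.03079·3.338/0.05164·10.58 = 21.05 Pa.

ΔP ≈ 21.05 Pa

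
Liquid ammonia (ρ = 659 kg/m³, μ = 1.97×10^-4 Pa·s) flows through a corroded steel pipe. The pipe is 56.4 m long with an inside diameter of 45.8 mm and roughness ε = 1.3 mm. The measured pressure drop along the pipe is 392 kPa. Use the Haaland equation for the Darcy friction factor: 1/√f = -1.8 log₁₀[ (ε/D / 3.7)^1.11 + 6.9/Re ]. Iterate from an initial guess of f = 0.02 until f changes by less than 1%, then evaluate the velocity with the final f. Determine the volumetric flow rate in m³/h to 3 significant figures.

Rearranging Darcy-Weisbach: V = √(2·ΔP·D/(f·L·ρ)). With ε/D = 0.0013/0.0458 = 0.0284, iterate starting from f = 0.02:
  f = 0.02 → V = √(2·3.92e+05·0.0458/(0.02·56.4·659)) = 6.95 m/s; Re = ρVD/μ = 1.065e+06; f → 0.05602
  f = 0.05602 → V = 4.153 m/s; Re = 6.362e+05; f → 0.05604
Converged (Δf/f < 1%). With the final f = 0.05604: V = √(2·3.92e+05·0.0458/(0.05604·56.4·659)) = 4.152 m/s.
Q = V·A = 4.152·(π/4·0.0458²) = 0.00684 m³/s = 24.6 m³/h.

Q ≈ 24.6 m³/h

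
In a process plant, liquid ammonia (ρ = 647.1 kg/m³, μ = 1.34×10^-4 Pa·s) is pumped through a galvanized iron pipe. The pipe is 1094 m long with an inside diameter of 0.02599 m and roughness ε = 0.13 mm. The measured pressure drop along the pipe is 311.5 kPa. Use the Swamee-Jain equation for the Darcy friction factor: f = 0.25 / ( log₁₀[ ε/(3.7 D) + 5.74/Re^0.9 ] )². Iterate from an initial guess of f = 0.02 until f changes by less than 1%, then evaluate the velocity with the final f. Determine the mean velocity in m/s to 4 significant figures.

V ≈ 0.8522 m/s

Rearranging Darcy-Weisbach: V = √(2·ΔP·D/(f·L·ρ)). With ε/D = 0.00013/0.02599 = 0.005, iterate starting from f = 0.02:
  f = 0.02 → V = √(2·3.115e+05·0.02599/(0.02·1094·647.1)) = 1.069 m/s; Re = ρVD/μ = 1.342e+05; f → 0.03129
  f = 0.03129 → V = 0.8549 m/s; Re = 1.073e+05; f → 0.03149
Converged (Δf/f < 1%). With the final f = 0.03149: V = √(2·3.115e+05·0.02599/(0.03149·1094·647.1)) = 0.8522 m/s.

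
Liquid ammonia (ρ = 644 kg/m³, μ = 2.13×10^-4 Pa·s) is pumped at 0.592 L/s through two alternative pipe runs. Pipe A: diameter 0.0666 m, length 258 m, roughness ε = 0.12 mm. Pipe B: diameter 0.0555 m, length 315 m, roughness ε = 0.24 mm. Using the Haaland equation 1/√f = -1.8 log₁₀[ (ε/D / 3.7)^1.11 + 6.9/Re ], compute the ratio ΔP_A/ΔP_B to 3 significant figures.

Pipe A: V = Q/A = 0.000592/0.003484 = 0.1699 m/s; Re = 3.422e+04; ε/D = 0.0018; Haaland → f = 0.02694; ΔP_A = f(L/D)(ρV²/2) = 970.3 Pa.
Pipe B: V = Q/A = 0.000592/0.002419 = 0.2447 m/s; Re = 4.106e+04; ε/D = 0.00432; Haaland → f = 0.0313; ΔP_B = f(L/D)(ρV²/2) = 3425 Pa.
ΔP_A/ΔP_B = 970.3/3425 = 0.283.

ΔP_A/ΔP_B ≈ 0.283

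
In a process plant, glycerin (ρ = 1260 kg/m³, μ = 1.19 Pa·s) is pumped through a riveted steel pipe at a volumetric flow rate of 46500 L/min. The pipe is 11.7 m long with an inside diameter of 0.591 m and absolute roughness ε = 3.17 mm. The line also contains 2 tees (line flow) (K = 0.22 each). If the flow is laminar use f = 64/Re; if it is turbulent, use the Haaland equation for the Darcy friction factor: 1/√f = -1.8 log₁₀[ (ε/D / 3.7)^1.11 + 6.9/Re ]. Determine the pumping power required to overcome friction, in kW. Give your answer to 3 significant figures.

P ≈ 4.51 kW

Q = 46500 L/min = 46500/60000 = 0.775 m³/s.
Cross-sectional area A = πD²/4 = π(0.591)²/4 = 0.2743 m²; mean velocity V = Q/A = 0.775/0.2743 = 2.825 m/s.
Reynolds number Re = ρVD/μ = 1260 · 2.825 · 0.591 / 1.19 = 1768.
Re < 2300 → laminar flow, so f = 64/Re = 64/1768 = 0.0362 (the turbulent correlation is not needed).
Total minor-loss coefficient ΣK = 2·0.22 = 0.44.
ΔP = [f·L/D + ΣK]·(ρV²/2) = [0.0362·11.7/0.591 + 0.44]·(1260·2.825²/2) = [0.7167 + 0.44]·5028 = 5816 Pa.
Pumping power P = QΔP = 0.775·5816 = 4507 W = 4.51 kW.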